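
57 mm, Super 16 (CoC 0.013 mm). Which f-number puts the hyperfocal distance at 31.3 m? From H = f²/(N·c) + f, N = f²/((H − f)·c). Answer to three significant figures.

f/8

Rearrange H = f²/(N·c) + f for N: N = f² / ((H − f)·c).
N = 57² / ((31300 − 57) × 0.013) = 3249 / 406.2 ≈ 8.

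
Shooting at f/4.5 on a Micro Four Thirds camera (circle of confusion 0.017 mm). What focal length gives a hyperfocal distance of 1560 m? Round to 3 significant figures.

From H = f²/(N·c) + f, with f ≪ H: f ≈ √(H·N·c) = √(1560000 × 4.5 × 0.017) = √119340 ≈ 345.5 mm.
Exact: f² + N·c·f − N·c·H = 0 ⇒ f = (−N·c + √((N·c)² + 4·N·c·H))/2 = (−0.0765 + √477360)/2 ≈ 345.42 mm ≈ 345 mm.

345 mm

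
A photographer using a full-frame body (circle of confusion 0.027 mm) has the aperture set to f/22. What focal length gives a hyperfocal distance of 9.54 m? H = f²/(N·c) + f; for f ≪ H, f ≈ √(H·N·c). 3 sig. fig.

From H = f²/(N·c) + f, with f ≪ H: f ≈ √(H·N·c) = √(9540 × 22 × 0.027) = √5666.8 ≈ 75.28 mm.
Exact: f² + N·c·f − N·c·H = 0 ⇒ f = (−N·c + √((N·c)² + 4·N·c·H))/2 = (−0.594 + √22667)/2 ≈ 74.981 mm ≈ 75.0 mm.

75.0 mm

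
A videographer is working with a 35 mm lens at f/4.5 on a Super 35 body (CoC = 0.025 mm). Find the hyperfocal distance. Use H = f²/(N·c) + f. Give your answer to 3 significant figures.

10.9 m

Hyperfocal distance H = f²/(N·c) + f = 35²/(4.5 × 0.025) + 35 = 1225/0.1125 + 35 ≈ 10923.9 mm ≈ 10.9 m.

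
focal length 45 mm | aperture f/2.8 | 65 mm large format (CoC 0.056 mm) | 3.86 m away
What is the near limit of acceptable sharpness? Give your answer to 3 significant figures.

Hyperfocal distance H = f²/(N·c) + f = 45²/(2.8 × 0.056) + 45 = 2025/0.1568 + 45 ≈ 12959.5 mm ≈ 12.96 m.
Near limit Dn = s·(H − f)/(H + s − 2f) = 3860 × (12959.5 − 45) / (12959.5 + 3860 − 2 × 45) = 3860 × 12914.5 / 16729.5 ≈ 2979.8 mm ≈ 2.98 m.

2.98 m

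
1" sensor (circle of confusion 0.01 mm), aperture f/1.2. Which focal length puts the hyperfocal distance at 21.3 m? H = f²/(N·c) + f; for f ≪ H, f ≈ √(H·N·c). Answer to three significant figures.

From H = f²/(N·c) + f, with f ≪ H: f ≈ √(H·N·c) = √(21300 × 1.2 × 0.01) = √255.60 ≈ 15.99 mm.
The +f correction barely moves this — solving exactly, f² + N·c·f − N·c·H = 0 ⇒ f = (−N·c + √((N·c)² + 4·N·c·H))/2 = (−0.012 + √1022.4)/2 ≈ 15.981 mm, so f ≈ 16.0 mm.

16.0 mm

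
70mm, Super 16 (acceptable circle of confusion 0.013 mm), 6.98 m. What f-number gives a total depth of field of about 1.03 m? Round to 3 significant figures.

Write h = H − f = f²/(N·c). The thin-lens limits are Dn = s·h/(h + (s−f)) and Df = s·h/(h − (s−f)), so DoF = Df − Dn = 2·s·(s−f)·h / (h² − (s−f)²).
That is a quadratic in h: DoF·h² − 2·s·(s−f)·h − DoF·(s−f)² = 0 ⇒ h = (s−f)·(s + √(s² + DoF²)) / DoF = 6910 × (6980 + √(6980² + 1030²)) / 1030 = 6910 × (6980 + 7055.59) / 1030 ≈ 94161 mm.
Then N = f²/(c·h) = 70² / (0.013 × 94161) = 4900 / 1224.1 ≈ 4.

f/4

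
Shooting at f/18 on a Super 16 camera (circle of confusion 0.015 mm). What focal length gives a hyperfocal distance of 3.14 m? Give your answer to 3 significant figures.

29.0 mm

From H = f²/(N·c) + f, with f ≪ H: f ≈ √(H·N·c) = √(3140 × 18 × 0.015) = √847.80 ≈ 29.12 mm.
Exact: f² + N·c·f − N·c·H = 0 ⇒ f = (−N·c + √((N·c)² + 4·N·c·H))/2 = (−0.27 + √3391.3)/2 ≈ 28.982 mm ≈ 29.0 mm.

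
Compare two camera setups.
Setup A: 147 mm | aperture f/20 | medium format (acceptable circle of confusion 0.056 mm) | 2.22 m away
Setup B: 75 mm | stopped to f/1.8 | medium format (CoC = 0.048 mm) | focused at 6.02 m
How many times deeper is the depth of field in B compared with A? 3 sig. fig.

Setup A: H = 147²/(20×0.056) + 147 ≈ 19440.7 mm; DoF = Df − Dn = 2487.24 − 2004.62 ≈ 482.62 mm.
Setup B: H = 75²/(1.8×0.048) + 75 ≈ 65179.2 mm; DoF = Df − Dn = 6625.0 − 5516.3 ≈ 1108.7 mm.
Ratio = 1108.7 / 482.62 ≈ 2.30.

2.30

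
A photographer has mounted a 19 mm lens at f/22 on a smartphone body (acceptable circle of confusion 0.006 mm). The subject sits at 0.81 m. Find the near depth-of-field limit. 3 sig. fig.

Hyperfocal distance H = f²/(N·c) + f = 19²/(22 × 0.006) + 19 = 361/0.132 + 19 ≈ 2753.8 mm ≈ 2.754 m.
Near limit Dn = s·(H − f)/(H + s − 2f) = 810 × (2753.8 − 19) / (2753.8 + 810 − 2 × 19) = 810 × 2734.8 / 3525.8 ≈ 628.28 mm ≈ 0.628 m.

0.628 m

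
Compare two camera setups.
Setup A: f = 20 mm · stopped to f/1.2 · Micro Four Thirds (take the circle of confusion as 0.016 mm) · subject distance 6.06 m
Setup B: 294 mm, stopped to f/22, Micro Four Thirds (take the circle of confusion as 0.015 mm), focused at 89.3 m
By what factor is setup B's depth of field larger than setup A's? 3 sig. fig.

17.9

Setup A: H = 20²/(1.2×0.016) + 20 ≈ 20853.3 mm; DoF = Df − Dn = 8534.2 − 4698.0 ≈ 3836.2 mm.
Setup B: H = 294²/(22×0.015) + 294 ≈ 262221.3 mm; DoF = Df − Dn = 135264 − 66651 ≈ 68613 mm.
Ratio = 68613 / 3836.2 ≈ 17.9.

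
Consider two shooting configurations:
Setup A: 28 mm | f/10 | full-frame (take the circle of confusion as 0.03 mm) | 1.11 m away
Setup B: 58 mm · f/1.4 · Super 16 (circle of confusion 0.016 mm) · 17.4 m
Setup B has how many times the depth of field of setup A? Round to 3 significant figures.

Setup A: H = 28²/(10×0.03) + 28 ≈ 2641.3 mm; DoF = Df − Dn = 1894.3 − 785.0 ≈ 1109.3 mm.
Setup B: H = 58²/(1.4×0.016) + 58 ≈ 150236.6 mm; DoF = Df − Dn = 19671.6 − 15598.7 ≈ 4072.9 mm.
Ratio = 4072.9 / 1109.3 ≈ 3.67.

3.67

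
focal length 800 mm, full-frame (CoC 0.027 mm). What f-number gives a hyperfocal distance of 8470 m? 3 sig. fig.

Rearrange H = f²/(N·c) + f for N: N = f² / ((H − f)·c).
N = 800² / ((8470000 − 800) × 0.027) = 640000 / 228668 ≈ 2.80.

f/2.80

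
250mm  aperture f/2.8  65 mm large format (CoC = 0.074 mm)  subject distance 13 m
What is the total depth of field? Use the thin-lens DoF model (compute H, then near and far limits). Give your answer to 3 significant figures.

1.10 m

Hyperfocal distance H = f²/(N·c) + f = 250²/(2.8 × 0.074) + 250 = 62500/0.2072 + 250 ≈ 301890.9 mm ≈ 301.9 m.
Near limit Dn = s·(H − f)/(H + s − 2f) = 13000 × (301890.9 − 250) / (301890.9 + 13000 − 2 × 250) = 13000 × 301640.9 / 314390.9 ≈ 12472.8 mm.
Far limit Df = s·(H − f)/(H − s) = 13000 × (301890.9 − 250) / (301890.9 − 13000) = 13000 × 301640.9 / 288890.9 ≈ 13573.7 mm.
Depth of field = Df − Dn = 13573.7 − 12472.8 ≈ 1100.9 mm ≈ 1.10 m.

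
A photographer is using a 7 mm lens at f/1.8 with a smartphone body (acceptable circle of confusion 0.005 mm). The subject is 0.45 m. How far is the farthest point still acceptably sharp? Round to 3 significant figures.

Hyperfocal distance H = f²/(N·c) + f = 7²/(1.8 × 0.005) + 7 = 49/0.009 + 7 ≈ 5451.4 mm ≈ 5.451 m.
Far limit Df = s·(H − f)/(H − s) = 450 × (5451.4 − 7) / (5451.4 − 450) = 450 × 5444.4 / 5001.4 ≈ 489.86 mm.

490 mm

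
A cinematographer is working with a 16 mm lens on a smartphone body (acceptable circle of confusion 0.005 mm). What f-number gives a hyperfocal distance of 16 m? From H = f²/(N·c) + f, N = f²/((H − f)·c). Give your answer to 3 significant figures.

Rearrange H = f²/(N·c) + f for N: N = f² / ((H − f)·c).
N = 16² / ((16000 − 16) × 0.005) = 256 / 79.92 ≈ 3.20.

f/3.20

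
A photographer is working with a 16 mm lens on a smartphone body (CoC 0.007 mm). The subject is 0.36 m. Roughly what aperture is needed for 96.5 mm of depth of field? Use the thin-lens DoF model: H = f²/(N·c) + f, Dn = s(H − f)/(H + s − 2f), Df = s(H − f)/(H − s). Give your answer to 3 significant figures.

Write h = H − f = f²/(N·c). The thin-lens limits are Dn = s·h/(h + (s−f)) and Df = s·h/(h − (s−f)), so DoF = Df − Dn = 2·s·(s−f)·h / (h² − (s−f)²).
That is a quadratic in h: DoF·h² − 2·s·(s−f)·h − DoF·(s−f)² = 0 ⇒ h = (s−f)·(s + √(s² + DoF²)) / DoF = 344 × (360 + √(360² + 96.5²)) / 96.5 = 344 × (360 + 372.709) / 96.5 ≈ 2611.9 mm.
Then N = f²/(c·h) = 16² / (0.007 × 2611.9) = 256 / 18.284 ≈ 14.

f/14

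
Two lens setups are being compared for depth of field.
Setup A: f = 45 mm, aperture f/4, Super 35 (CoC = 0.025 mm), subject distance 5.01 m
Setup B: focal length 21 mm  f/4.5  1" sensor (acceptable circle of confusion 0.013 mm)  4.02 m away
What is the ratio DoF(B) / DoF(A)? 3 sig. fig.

Setup A: H = 45²/(4×0.025) + 45 ≈ 20295.0 mm; DoF = Df − Dn = 6637.4 − 4023.5 ≈ 2613.9 mm.
Setup B: H = 21²/(4.5×0.013) + 21 ≈ 7559.5 mm; DoF = Df − Dn = 8561.9 − 2626.6 ≈ 5935.3 mm.
Ratio = 5935.3 / 2613.9 ≈ 2.27.

2.27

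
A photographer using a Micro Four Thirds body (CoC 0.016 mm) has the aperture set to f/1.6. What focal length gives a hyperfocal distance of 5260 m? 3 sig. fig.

367 mm

From H = f²/(N·c) + f, with f ≪ H: f ≈ √(H·N·c) = √(5260000 × 1.6 × 0.016) = √134656 ≈ 367.0 mm.
The +f correction barely moves this — solving exactly, f² + N·c·f − N·c·H = 0 ⇒ f = (−N·c + √((N·c)² + 4·N·c·H))/2 = (−0.0256 + √538624)/2 ≈ 366.94 mm, so f ≈ 367 mm.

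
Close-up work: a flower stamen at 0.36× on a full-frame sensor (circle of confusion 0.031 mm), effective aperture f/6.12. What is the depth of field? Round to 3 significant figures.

2.93 mm

At magnification m, DoF ≈ 2·N_eff·c/m² = 2 × 6.12 × 0.031 / 0.36² = 0.3794 / 0.1296 ≈ 2.93 mm.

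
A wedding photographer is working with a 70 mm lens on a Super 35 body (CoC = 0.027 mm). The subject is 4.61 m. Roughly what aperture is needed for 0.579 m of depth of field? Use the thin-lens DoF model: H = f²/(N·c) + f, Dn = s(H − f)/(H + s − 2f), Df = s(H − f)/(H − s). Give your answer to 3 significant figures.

f/2.50

Write h = H − f = f²/(N·c). The thin-lens limits are Dn = s·h/(h + (s−f)) and Df = s·h/(h − (s−f)), so DoF = Df − Dn = 2·s·(s−f)·h / (h² − (s−f)²).
That is a quadratic in h: DoF·h² − 2·s·(s−f)·h − DoF·(s−f)² = 0 ⇒ h = (s−f)·(s + √(s² + DoF²)) / DoF = 4540 × (4610 + √(4610² + 579²)) / 579 = 4540 × (4610 + 4646.22) / 579 ≈ 72579 mm.
Then N = f²/(c·h) = 70² / (0.027 × 72579) = 4900 / 1959.6 ≈ 2.50.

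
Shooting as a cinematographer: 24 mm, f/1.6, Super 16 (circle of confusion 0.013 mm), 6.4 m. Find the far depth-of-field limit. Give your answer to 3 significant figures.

8.31 m

Hyperfocal distance H = f²/(N·c) + f = 24²/(1.6 × 0.013) + 24 = 576/0.0208 + 24 ≈ 27716.3 mm ≈ 27.72 m.
Far limit Df = s·(H − f)/(H − s) = 6400 × (27716.3 − 24) / (27716.3 − 6400) = 6400 × 27692.3 / 21316.3 ≈ 8314.3 mm ≈ 8.31 m.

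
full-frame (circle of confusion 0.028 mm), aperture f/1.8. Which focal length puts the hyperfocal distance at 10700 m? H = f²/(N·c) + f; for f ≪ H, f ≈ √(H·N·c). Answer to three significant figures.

734 mm

From H = f²/(N·c) + f, with f ≪ H: f ≈ √(H·N·c) = √(10700000 × 1.8 × 0.028) = √539280 ≈ 734.4 mm.
The +f correction barely moves this — solving exactly, f² + N·c·f − N·c·H = 0 ⇒ f = (−N·c + √((N·c)² + 4·N·c·H))/2 = (−0.0504 + √2157120)/2 ≈ 734.33 mm, so f ≈ 734 mm.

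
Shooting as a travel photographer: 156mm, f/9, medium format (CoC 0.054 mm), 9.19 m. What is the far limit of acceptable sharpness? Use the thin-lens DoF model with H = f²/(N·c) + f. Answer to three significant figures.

Hyperfocal distance H = f²/(N·c) + f = 156²/(9 × 0.054) + 156 = 24336/0.486 + 156 ≈ 50230.1 mm ≈ 50.23 m.
Far limit Df = s·(H − f)/(H − s) = 9190 × (50230.1 − 156) / (50230.1 − 9190) = 9190 × 50074.1 / 41040.1 ≈ 11213 mm ≈ 11.2 m.

11.2 m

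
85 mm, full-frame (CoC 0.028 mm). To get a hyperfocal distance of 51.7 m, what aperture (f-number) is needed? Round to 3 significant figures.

Rearrange H = f²/(N·c) + f for N: N = f² / ((H − f)·c).
N = 85² / ((51700 − 85) × 0.028) = 7225 / 1445 ≈ 5.

f/5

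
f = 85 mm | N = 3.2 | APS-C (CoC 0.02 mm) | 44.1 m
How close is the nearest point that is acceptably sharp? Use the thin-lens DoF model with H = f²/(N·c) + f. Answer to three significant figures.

31.7 m

Hyperfocal distance H = f²/(N·c) + f = 85²/(3.2 × 0.02) + 85 = 7225/0.064 + 85 ≈ 112975.6 mm ≈ 113.0 m.
Near limit Dn = s·(H − f)/(H + s − 2f) = 44100 × (112975.6 − 85) / (112975.6 + 44100 − 2 × 85) = 44100 × 112890.6 / 156905.6 ≈ 31729 mm ≈ 31.7 m.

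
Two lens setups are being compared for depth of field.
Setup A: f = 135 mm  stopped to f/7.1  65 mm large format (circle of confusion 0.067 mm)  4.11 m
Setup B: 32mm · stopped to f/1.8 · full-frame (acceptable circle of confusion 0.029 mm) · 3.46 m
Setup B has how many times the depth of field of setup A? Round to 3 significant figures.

Setup A: H = 135²/(7.1×0.067) + 135 ≈ 38447.0 mm; DoF = Df − Dn = 4585.79 − 3723.66 ≈ 862.13 mm.
Setup B: H = 32²/(1.8×0.029) + 32 ≈ 19648.9 mm; DoF = Df − Dn = 4192.7 − 2945.3 ≈ 1247.4 mm.
Ratio = 1247.4 / 862.13 ≈ 1.45.

1.45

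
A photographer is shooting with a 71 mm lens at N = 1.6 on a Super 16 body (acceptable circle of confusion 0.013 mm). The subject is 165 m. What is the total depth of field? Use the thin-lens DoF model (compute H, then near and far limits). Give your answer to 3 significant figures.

418 m

Hyperfocal distance H = f²/(N·c) + f = 71²/(1.6 × 0.013) + 71 = 5041/0.0208 + 71 ≈ 242426.8 mm ≈ 242.4 m.
Near limit Dn = s·(H − f)/(H + s − 2f) = 165000 × (242426.8 − 71) / (242426.8 + 165000 − 2 × 71) = 165000 × 242355.8 / 407284.8 ≈ 98184 mm.
Far limit Df = s·(H − f)/(H − s) = 165000 × (242426.8 − 71) / (242426.8 − 165000) = 165000 × 242355.8 / 77426.8 ≈ 516471 mm.
Depth of field = Df − Dn = 516471 − 98184 ≈ 418287 mm ≈ 418 m.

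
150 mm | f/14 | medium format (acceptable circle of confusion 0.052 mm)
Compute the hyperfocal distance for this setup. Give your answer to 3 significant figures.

31.1 m

Hyperfocal distance H = f²/(N·c) + f = 150²/(14 × 0.052) + 150 = 22500/0.728 + 150 ≈ 31056.6 mm ≈ 31.1 m.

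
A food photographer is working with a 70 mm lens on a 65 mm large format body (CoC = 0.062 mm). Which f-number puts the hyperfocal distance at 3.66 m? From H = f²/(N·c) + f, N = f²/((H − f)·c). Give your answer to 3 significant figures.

Rearrange H = f²/(N·c) + f for N: N = f² / ((H − f)·c).
N = 70² / ((3660 − 70) × 0.062) = 4900 / 222.6 ≈ 22.

f/22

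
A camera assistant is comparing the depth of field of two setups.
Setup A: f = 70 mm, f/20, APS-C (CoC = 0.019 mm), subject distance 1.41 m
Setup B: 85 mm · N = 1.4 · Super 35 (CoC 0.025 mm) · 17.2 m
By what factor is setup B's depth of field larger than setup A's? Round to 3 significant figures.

9.69

Setup A: H = 70²/(20×0.019) + 70 ≈ 12964.7 mm; DoF = Df − Dn = 1573.52 − 1277.27 ≈ 296.25 mm.
Setup B: H = 85²/(1.4×0.025) + 85 ≈ 206513.6 mm; DoF = Df − Dn = 18755.0 − 15883.1 ≈ 2871.9 mm.
Ratio = 2871.9 / 296.25 ≈ 9.69.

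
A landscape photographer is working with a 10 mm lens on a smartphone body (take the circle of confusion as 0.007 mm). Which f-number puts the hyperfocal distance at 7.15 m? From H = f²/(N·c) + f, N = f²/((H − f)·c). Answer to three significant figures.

Rearrange H = f²/(N·c) + f for N: N = f² / ((H − f)·c).
N = 10² / ((7150 − 10) × 0.007) = 100 / 49.98 ≈ 2.00.

f/2.00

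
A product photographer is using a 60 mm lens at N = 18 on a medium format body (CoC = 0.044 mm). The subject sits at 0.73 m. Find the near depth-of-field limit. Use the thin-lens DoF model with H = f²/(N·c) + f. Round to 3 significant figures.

Hyperfocal distance H = f²/(N·c) + f = 60²/(18 × 0.044) + 60 = 3600/0.792 + 60 ≈ 4605.5 mm ≈ 4.605 m.
Near limit Dn = s·(H − f)/(H + s − 2f) = 730 × (4605.5 − 60) / (4605.5 + 730 − 2 × 60) = 730 × 4545.5 / 5215.5 ≈ 636.22 mm ≈ 0.636 m.

0.636 m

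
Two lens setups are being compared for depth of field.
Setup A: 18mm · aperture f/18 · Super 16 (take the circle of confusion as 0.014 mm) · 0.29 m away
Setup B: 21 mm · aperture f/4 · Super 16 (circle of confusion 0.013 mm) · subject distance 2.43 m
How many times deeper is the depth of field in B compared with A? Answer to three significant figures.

Setup A: H = 18²/(18×0.014) + 18 ≈ 1303.7 mm; DoF = Df − Dn = 367.81 − 239.36 ≈ 128.45 mm.
Setup B: H = 21²/(4×0.013) + 21 ≈ 8501.8 mm; DoF = Df − Dn = 3394.1 − 1892.4 ≈ 1501.7 mm.
Ratio = 1501.7 / 128.45 ≈ 11.7.

11.7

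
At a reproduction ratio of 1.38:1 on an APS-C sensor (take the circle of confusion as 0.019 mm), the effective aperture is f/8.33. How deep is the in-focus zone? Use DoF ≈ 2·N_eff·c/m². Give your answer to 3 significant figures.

At magnification m, DoF ≈ 2·N_eff·c/m² = 2 × 8.33 × 0.019 / 1.38² = 0.3165 / 1.904 ≈ 0.166 mm.

0.166 mm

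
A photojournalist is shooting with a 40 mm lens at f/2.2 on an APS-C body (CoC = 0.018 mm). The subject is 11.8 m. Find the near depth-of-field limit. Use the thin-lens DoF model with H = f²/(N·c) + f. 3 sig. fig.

Hyperfocal distance H = f²/(N·c) + f = 40²/(2.2 × 0.018) + 40 = 1600/0.0396 + 40 ≈ 40444.0 mm ≈ 40.44 m.
Near limit Dn = s·(H − f)/(H + s − 2f) = 11800 × (40444.0 − 40) / (40444.0 + 11800 − 2 × 40) = 11800 × 40404.0 / 52164.0 ≈ 9139.8 mm ≈ 9.14 m.

9.14 m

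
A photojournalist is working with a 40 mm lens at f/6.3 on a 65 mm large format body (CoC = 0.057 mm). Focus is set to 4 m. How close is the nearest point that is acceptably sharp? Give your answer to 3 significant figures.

Hyperfocal distance H = f²/(N·c) + f = 40²/(6.3 × 0.057) + 40 = 1600/0.3591 + 40 ≈ 4495.6 mm ≈ 4.496 m.
Near limit Dn = s·(H − f)/(H + s − 2f) = 4000 × (4495.6 − 40) / (4495.6 + 4000 − 2 × 40) = 4000 × 4455.6 / 8415.6 ≈ 2117.8 mm ≈ 2.12 m.

2.12 m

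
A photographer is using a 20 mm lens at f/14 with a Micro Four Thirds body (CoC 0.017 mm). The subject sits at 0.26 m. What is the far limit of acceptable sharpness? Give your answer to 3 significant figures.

303 mm

Hyperfocal distance H = f²/(N·c) + f = 20²/(14 × 0.017) + 20 = 400/0.238 + 20 ≈ 1700.7 mm ≈ 1.701 m.
Far limit Df = s·(H − f)/(H − s) = 260 × (1700.7 − 20) / (1700.7 − 260) = 260 × 1680.7 / 1440.7 ≈ 303.31 mm.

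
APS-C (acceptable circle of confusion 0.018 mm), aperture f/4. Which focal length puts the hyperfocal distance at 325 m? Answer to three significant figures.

From H = f²/(N·c) + f, with f ≪ H: f ≈ √(H·N·c) = √(325000 × 4 × 0.018) = √23400 ≈ 153.0 mm.
The +f correction barely moves this — solving exactly, f² + N·c·f − N·c·H = 0 ⇒ f = (−N·c + √((N·c)² + 4·N·c·H))/2 = (−0.072 + √93600)/2 ≈ 152.93 mm, so f ≈ 153 mm.

153 mm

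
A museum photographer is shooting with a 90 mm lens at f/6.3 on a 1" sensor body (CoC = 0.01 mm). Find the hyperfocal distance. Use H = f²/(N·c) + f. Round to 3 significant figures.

Hyperfocal distance H = f²/(N·c) + f = 90²/(6.3 × 0.01) + 90 = 8100/0.063 + 90 ≈ 128661.4 mm ≈ 129 m.

129 m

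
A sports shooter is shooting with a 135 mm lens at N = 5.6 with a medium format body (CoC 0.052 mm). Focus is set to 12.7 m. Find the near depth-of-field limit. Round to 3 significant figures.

Hyperfocal distance H = f²/(N·c) + f = 135²/(5.6 × 0.052) + 135 = 18225/0.2912 + 135 ≈ 62720.9 mm ≈ 62.72 m.
Near limit Dn = s·(H − f)/(H + s − 2f) = 12700 × (62720.9 − 135) / (62720.9 + 12700 − 2 × 135) = 12700 × 62585.9 / 75150.9 ≈ 10577 mm ≈ 10.6 m.

10.6 m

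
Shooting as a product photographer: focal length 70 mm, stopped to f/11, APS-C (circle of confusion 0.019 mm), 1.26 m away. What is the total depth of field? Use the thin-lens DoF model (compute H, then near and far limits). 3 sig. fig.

128 mm

Hyperfocal distance H = f²/(N·c) + f = 70²/(11 × 0.019) + 70 = 4900/0.209 + 70 ≈ 23515.0 mm ≈ 23.51 m.
Near limit Dn = s·(H − f)/(H + s − 2f) = 1260 × (23515.0 − 70) / (23515.0 + 1260 − 2 × 70) = 1260 × 23445.0 / 24635.0 ≈ 1199.14 mm.
Far limit Df = s·(H − f)/(H − s) = 1260 × (23515.0 − 70) / (23515.0 − 1260) = 1260 × 23445.0 / 22255.0 ≈ 1327.37 mm.
Depth of field = Df − Dn = 1327.37 − 1199.14 ≈ 128.23 mm.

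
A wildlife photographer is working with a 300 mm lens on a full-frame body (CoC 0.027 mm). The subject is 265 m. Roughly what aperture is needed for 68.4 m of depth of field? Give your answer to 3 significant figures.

Write h = H − f = f²/(N·c). The thin-lens limits are Dn = s·h/(h + (s−f)) and Df = s·h/(h − (s−f)), so DoF = Df − Dn = 2·s·(s−f)·h / (h² − (s−f)²).
That is a quadratic in h: DoF·h² − 2·s·(s−f)·h − DoF·(s−f)² = 0 ⇒ h = (s−f)·(s + √(s² + DoF²)) / DoF = 264700 × (265000 + √(265000² + 68400²)) / 68400 = 264700 × (265000 + 273685) / 68400 ≈ 2084649 mm.
Then N = f²/(c·h) = 300² / (0.027 × 2084649) = 90000 / 56286 ≈ 1.60.

f/1.60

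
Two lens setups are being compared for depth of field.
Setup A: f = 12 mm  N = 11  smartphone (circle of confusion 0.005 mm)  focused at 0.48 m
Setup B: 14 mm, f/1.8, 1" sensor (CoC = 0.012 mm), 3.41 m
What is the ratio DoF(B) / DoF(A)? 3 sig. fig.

Setup A: H = 12²/(11×0.005) + 12 ≈ 2630.2 mm; DoF = Df − Dn = 584.47 − 407.21 ≈ 177.26 mm.
Setup B: H = 14²/(1.8×0.012) + 14 ≈ 9088.1 mm; DoF = Df − Dn = 5449.5 − 2481.3 ≈ 2968.2 mm.
Ratio = 2968.2 / 177.26 ≈ 16.7.

16.7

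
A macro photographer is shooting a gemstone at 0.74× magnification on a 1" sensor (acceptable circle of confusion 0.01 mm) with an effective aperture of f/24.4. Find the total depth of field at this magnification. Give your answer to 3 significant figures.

At magnification m, DoF ≈ 2·N_eff·c/m² = 2 × 24.4 × 0.01 / 0.74² = 0.488 / 0.5476 ≈ 0.891 mm.

0.891 mm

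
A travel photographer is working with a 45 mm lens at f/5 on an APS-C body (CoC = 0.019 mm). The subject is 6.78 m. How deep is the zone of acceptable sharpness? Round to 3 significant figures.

4.76 m

Hyperfocal distance H = f²/(N·c) + f = 45²/(5 × 0.019) + 45 = 2025/0.095 + 45 ≈ 21360.8 mm ≈ 21.36 m.
Near limit Dn = s·(H − f)/(H + s − 2f) = 6780 × (21360.8 − 45) / (21360.8 + 6780 − 2 × 45) = 6780 × 21315.8 / 28050.8 ≈ 5152.1 mm.
Far limit Df = s·(H − f)/(H − s) = 6780 × (21360.8 − 45) / (21360.8 − 6780) = 6780 × 21315.8 / 14580.8 ≈ 9911.7 mm.
Depth of field = Df − Dn = 9911.7 − 5152.1 ≈ 4759.6 mm ≈ 4.76 m.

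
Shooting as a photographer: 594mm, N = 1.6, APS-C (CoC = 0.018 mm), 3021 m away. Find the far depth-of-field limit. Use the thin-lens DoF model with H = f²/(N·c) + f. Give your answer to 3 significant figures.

4010 m

Hyperfocal distance H = f²/(N·c) + f = 594²/(1.6 × 0.018) + 594 = 352836/0.0288 + 594 ≈ 12251844.0 mm ≈ 12252 m.
Far limit Df = s·(H − f)/(H − s) = 3021000 × (12251844.0 − 594) / (12251844.0 − 3021000) = 3021000 × 12251250.0 / 9230844.0 ≈ 4009495 mm ≈ 4010 m.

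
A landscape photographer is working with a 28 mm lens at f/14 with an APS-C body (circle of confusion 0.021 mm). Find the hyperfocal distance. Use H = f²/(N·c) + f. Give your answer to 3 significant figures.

2.69 m

Hyperfocal distance H = f²/(N·c) + f = 28²/(14 × 0.021) + 28 = 784/0.294 + 28 ≈ 2694.7 mm ≈ 2.69 m.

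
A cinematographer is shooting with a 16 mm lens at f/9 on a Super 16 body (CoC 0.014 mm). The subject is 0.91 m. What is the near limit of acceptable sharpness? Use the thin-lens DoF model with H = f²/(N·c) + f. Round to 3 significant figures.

Hyperfocal distance H = f²/(N·c) + f = 16²/(9 × 0.014) + 16 = 256/0.126 + 16 ≈ 2047.7 mm ≈ 2.048 m.
Near limit Dn = s·(H − f)/(H + s − 2f) = 910 × (2047.7 − 16) / (2047.7 + 910 − 2 × 16) = 910 × 2031.7 / 2925.7 ≈ 631.94 mm ≈ 0.632 m.

0.632 m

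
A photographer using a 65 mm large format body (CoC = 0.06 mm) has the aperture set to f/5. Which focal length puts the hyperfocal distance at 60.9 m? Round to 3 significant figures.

From H = f²/(N·c) + f, with f ≪ H: f ≈ √(H·N·c) = √(60900 × 5 × 0.06) = √18270 ≈ 135.2 mm.
The +f correction barely moves this — solving exactly, f² + N·c·f − N·c·H = 0 ⇒ f = (−N·c + √((N·c)² + 4·N·c·H))/2 = (−0.3 + √73080)/2 ≈ 135.02 mm, so f ≈ 135 mm.

135 mm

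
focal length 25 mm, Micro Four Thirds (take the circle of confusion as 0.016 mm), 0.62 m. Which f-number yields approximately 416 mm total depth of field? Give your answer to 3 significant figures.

f/20

Write h = H − f = f²/(N·c). The thin-lens limits are Dn = s·h/(h + (s−f)) and Df = s·h/(h − (s−f)), so DoF = Df − Dn = 2·s·(s−f)·h / (h² − (s−f)²).
That is a quadratic in h: DoF·h² − 2·s·(s−f)·h − DoF·(s−f)² = 0 ⇒ h = (s−f)·(s + √(s² + DoF²)) / DoF = 595 × (620 + √(620² + 416²)) / 416 = 595 × (620 + 746.630) / 416 ≈ 1954.7 mm.
Then N = f²/(c·h) = 25² / (0.016 × 1954.7) = 625 / 31.275 ≈ 20.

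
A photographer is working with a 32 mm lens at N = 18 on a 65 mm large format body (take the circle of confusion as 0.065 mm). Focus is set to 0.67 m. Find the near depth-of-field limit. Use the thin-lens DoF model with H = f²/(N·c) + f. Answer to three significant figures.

388 mm

Hyperfocal distance H = f²/(N·c) + f = 32²/(18 × 0.065) + 32 = 1024/1.17 + 32 ≈ 907.2 mm ≈ 0.907 m.
Near limit Dn = s·(H − f)/(H + s − 2f) = 670 × (907.2 − 32) / (907.2 + 670 − 2 × 32) = 670 × 875.2 / 1513.2 ≈ 387.52 mm.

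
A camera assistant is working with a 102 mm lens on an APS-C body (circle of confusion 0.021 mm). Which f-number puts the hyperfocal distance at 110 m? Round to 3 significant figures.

Rearrange H = f²/(N·c) + f for N: N = f² / ((H − f)·c).
N = 102² / ((110000 − 102) × 0.021) = 10404 / 2308 ≈ 4.51.

f/4.51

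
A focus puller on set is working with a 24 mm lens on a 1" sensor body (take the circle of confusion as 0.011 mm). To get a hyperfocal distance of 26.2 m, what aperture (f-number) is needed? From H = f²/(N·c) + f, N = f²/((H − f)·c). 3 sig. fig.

Rearrange H = f²/(N·c) + f for N: N = f² / ((H − f)·c).
N = 24² / ((26200 − 24) × 0.011) = 576 / 287.9 ≈ 2.00.

f/2.00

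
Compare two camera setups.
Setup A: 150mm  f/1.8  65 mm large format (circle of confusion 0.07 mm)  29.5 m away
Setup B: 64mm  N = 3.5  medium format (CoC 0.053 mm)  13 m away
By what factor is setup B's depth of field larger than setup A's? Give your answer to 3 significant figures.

2.33

Setup A: H = 150²/(1.8×0.07) + 150 ≈ 178721.4 mm; DoF = Df − Dn = 35302.3 − 25335.8 ≈ 9966.5 mm.
Setup B: H = 64²/(3.5×0.053) + 64 ≈ 22144.9 mm; DoF = Df − Dn = 31389 − 8198 ≈ 23191 mm.
Ratio = 23191 / 9966.5 ≈ 2.33.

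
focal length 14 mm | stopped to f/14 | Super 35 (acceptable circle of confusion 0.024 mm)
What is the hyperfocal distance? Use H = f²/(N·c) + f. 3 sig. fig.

Hyperfocal distance H = f²/(N·c) + f = 14²/(14 × 0.024) + 14 = 196/0.336 + 14 ≈ 597.3 mm ≈ 0.597 m.

0.597 m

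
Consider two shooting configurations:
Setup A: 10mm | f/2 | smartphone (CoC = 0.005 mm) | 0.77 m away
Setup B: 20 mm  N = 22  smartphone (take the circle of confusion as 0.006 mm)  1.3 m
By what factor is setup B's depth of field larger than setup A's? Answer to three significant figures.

11.4

Setup A: H = 10²/(2×0.005) + 10 ≈ 10010.0 mm; DoF = Df − Dn = 833.33 − 715.61 ≈ 117.72 mm.
Setup B: H = 20²/(22×0.006) + 20 ≈ 3050.3 mm; DoF = Df − Dn = 2250.7 − 913.9 ≈ 1336.8 mm.
Ratio = 1336.8 / 117.72 ≈ 11.4.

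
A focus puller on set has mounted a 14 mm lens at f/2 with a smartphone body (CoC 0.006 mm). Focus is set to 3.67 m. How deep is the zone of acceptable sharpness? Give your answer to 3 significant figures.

Hyperfocal distance H = f²/(N·c) + f = 14²/(2 × 0.006) + 14 = 196/0.012 + 14 ≈ 16347.3 mm ≈ 16.35 m.
Near limit Dn = s·(H − f)/(H + s − 2f) = 3670 × (16347.3 − 14) / (16347.3 + 3670 − 2 × 14) = 3670 × 16333.3 / 19989.3 ≈ 2998.8 mm.
Far limit Df = s·(H − f)/(H − s) = 3670 × (16347.3 − 14) / (16347.3 − 3670) = 3670 × 16333.3 / 12677.3 ≈ 4728.4 mm.
Depth of field = Df − Dn = 4728.4 − 2998.8 ≈ 1729.6 mm ≈ 1.73 m.

1.73 m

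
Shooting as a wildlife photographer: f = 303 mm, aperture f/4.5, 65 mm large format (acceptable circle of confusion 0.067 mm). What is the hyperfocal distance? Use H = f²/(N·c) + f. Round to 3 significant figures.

305 m

Hyperfocal distance H = f²/(N·c) + f = 303²/(4.5 × 0.067) + 303 = 91809/0.3015 + 303 ≈ 304810.5 mm ≈ 305 m.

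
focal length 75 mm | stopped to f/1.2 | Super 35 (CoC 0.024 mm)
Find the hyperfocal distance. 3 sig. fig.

Hyperfocal distance H = f²/(N·c) + f = 75²/(1.2 × 0.024) + 75 = 5625/0.0288 + 75 ≈ 195387.5 mm ≈ 195 m.

195 m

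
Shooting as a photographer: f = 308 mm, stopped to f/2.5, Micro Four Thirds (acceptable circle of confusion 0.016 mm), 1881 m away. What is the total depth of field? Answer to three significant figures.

Hyperfocal distance H = f²/(N·c) + f = 308²/(2.5 × 0.016) + 308 = 94864/0.04 + 308 ≈ 2371908.0 mm ≈ 2372 m.
Near limit Dn = s·(H − f)/(H + s − 2f) = 1881000 × (2371908.0 − 308) / (2371908.0 + 1881000 − 2 × 308) = 1881000 × 2371600.0 / 4252292.0 ≈ 1049076 mm.
Far limit Df = s·(H − f)/(H − s) = 1881000 × (2371908.0 − 308) / (2371908.0 − 1881000) = 1881000 × 2371600.0 / 490908.0 ≈ 9087201 mm.
Depth of field = Df − Dn = 9087201 − 1049076 ≈ 8038125 mm ≈ 8040 m.

8040 m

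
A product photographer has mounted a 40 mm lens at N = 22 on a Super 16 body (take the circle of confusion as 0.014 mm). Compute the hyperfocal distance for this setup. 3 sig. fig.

Hyperfocal distance H = f²/(N·c) + f = 40²/(22 × 0.014) + 40 = 1600/0.308 + 40 ≈ 5234.8 mm ≈ 5.23 m.

5.23 m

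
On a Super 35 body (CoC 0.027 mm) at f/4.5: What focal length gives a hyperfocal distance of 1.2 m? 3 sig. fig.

12.0 mm

From H = f²/(N·c) + f, with f ≪ H: f ≈ √(H·N·c) = √(1200 × 4.5 × 0.027) = √145.80 ≈ 12.07 mm.
Exact: f² + N·c·f − N·c·H = 0 ⇒ f = (−N·c + √((N·c)² + 4·N·c·H))/2 = (−0.1215 + √583.21)/2 ≈ 12.014 mm ≈ 12.0 mm.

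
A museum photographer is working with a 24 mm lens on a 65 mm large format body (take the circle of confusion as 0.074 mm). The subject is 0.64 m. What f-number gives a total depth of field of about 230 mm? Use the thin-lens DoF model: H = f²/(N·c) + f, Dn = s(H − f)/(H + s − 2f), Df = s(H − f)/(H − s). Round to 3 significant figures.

Write h = H − f = f²/(N·c). The thin-lens limits are Dn = s·h/(h + (s−f)) and Df = s·h/(h − (s−f)), so DoF = Df − Dn = 2·s·(s−f)·h / (h² − (s−f)²).
That is a quadratic in h: DoF·h² − 2·s·(s−f)·h − DoF·(s−f)² = 0 ⇒ h = (s−f)·(s + √(s² + DoF²)) / DoF = 616 × (640 + √(640² + 230²)) / 230 = 616 × (640 + 680.074) / 230 ≈ 3535.5 mm.
Then N = f²/(c·h) = 24² / (0.074 × 3535.5) = 576 / 261.63 ≈ 2.20.

f/2.20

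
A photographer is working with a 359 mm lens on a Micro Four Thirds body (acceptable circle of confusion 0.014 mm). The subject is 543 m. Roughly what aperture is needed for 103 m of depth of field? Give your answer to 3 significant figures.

f/1.59

Write h = H − f = f²/(N·c). The thin-lens limits are Dn = s·h/(h + (s−f)) and Df = s·h/(h − (s−f)), so DoF = Df − Dn = 2·s·(s−f)·h / (h² − (s−f)²).
That is a quadratic in h: DoF·h² − 2·s·(s−f)·h − DoF·(s−f)² = 0 ⇒ h = (s−f)·(s + √(s² + DoF²)) / DoF = 542641 × (543000 + √(543000² + 103000²)) / 103000 = 542641 × (543000 + 552683) / 103000 ≈ 5772449 mm.
Then N = f²/(c·h) = 359² / (0.014 × 5772449) = 128881 / 80814 ≈ 1.59.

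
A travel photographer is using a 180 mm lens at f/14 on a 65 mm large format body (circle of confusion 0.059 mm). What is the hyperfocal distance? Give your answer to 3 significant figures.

Hyperfocal distance H = f²/(N·c) + f = 180²/(14 × 0.059) + 180 = 32400/0.826 + 180 ≈ 39405.2 mm ≈ 39.4 m.

39.4 m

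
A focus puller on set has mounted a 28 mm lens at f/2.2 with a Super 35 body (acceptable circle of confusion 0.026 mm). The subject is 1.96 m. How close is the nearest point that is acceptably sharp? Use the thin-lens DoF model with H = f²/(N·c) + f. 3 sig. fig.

Hyperfocal distance H = f²/(N·c) + f = 28²/(2.2 × 0.026) + 28 = 784/0.0572 + 28 ≈ 13734.3 mm ≈ 13.73 m.
Near limit Dn = s·(H − f)/(H + s − 2f) = 1960 × (13734.3 − 28) / (13734.3 + 1960 − 2 × 28) = 1960 × 13706.3 / 15638.3 ≈ 1717.9 mm ≈ 1.72 m.

1.72 m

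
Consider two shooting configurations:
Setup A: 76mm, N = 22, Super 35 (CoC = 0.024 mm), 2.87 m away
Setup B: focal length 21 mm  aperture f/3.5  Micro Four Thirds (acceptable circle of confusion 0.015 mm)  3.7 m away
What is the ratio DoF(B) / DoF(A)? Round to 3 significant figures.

2.56

Setup A: H = 76²/(22×0.024) + 76 ≈ 11015.4 mm; DoF = Df − Dn = 3854.5 − 2286.1 ≈ 1568.4 mm.
Setup B: H = 21²/(3.5×0.015) + 21 ≈ 8421.0 mm; DoF = Df − Dn = 6583.4 − 2573.1 ≈ 4010.3 mm.
Ratio = 4010.3 / 1568.4 ≈ 2.56.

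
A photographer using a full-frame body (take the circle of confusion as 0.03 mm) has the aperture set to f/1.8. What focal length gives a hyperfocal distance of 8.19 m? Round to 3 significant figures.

21.0 mm

From H = f²/(N·c) + f, with f ≪ H: f ≈ √(H·N·c) = √(8190 × 1.8 × 0.03) = √442.26 ≈ 21.03 mm.
The +f correction barely moves this — solving exactly, f² + N·c·f − N·c·H = 0 ⇒ f = (−N·c + √((N·c)² + 4·N·c·H))/2 = (−0.054 + √1769.0)/2 ≈ 21.003 mm, so f ≈ 21.0 mm.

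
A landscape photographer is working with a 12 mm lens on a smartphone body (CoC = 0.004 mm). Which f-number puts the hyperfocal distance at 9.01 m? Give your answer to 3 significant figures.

f/4

Rearrange H = f²/(N·c) + f for N: N = f² / ((H − f)·c).
N = 12² / ((9010 − 12) × 0.004) = 144 / 35.99 ≈ 4.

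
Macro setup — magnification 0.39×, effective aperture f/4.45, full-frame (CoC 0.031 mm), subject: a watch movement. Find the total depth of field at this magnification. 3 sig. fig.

1.81 mm

At magnification m, DoF ≈ 2·N_eff·c/m² = 2 × 4.45 × 0.031 / 0.39² = 0.2759 / 0.1521 ≈ 1.81 mm.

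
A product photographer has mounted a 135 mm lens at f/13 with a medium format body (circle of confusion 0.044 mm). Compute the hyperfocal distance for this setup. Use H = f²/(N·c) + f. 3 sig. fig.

32.0 m

Hyperfocal distance H = f²/(N·c) + f = 135²/(13 × 0.044) + 135 = 18225/0.572 + 135 ≈ 31996.9 mm ≈ 32.0 m.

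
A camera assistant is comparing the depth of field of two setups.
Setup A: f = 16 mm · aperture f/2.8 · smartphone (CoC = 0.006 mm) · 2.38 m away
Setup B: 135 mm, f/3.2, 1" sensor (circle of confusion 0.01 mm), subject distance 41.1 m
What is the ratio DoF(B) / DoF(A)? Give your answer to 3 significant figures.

7.85

Setup A: H = 16²/(2.8×0.006) + 16 ≈ 15254.1 mm; DoF = Df − Dn = 2817.03 − 2060.36 ≈ 756.67 mm.
Setup B: H = 135²/(3.2×0.01) + 135 ≈ 569666.2 mm; DoF = Df − Dn = 44285.3 − 38342.1 ≈ 5943.2 mm.
Ratio = 5943.2 / 756.67 ≈ 7.85.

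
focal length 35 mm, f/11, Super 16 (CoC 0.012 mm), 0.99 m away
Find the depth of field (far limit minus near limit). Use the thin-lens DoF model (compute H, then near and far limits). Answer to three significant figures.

Hyperfocal distance H = f²/(N·c) + f = 35²/(11 × 0.012) + 35 = 1225/0.132 + 35 ≈ 9315.3 mm ≈ 9.315 m.
Near limit Dn = s·(H − f)/(H + s − 2f) = 990 × (9315.3 − 35) / (9315.3 + 990 − 2 × 35) = 990 × 9280.3 / 10235.3 ≈ 897.63 mm.
Far limit Df = s·(H − f)/(H − s) = 990 × (9315.3 − 35) / (9315.3 − 990) = 990 × 9280.3 / 8325.3 ≈ 1103.56 mm.
Depth of field = Df − Dn = 1103.56 − 897.63 ≈ 205.93 mm.

206 mm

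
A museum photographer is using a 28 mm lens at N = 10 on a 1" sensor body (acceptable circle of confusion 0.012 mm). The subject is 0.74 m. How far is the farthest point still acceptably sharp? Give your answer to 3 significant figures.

0.831 m

Hyperfocal distance H = f²/(N·c) + f = 28²/(10 × 0.012) + 28 = 784/0.12 + 28 ≈ 6561.3 mm ≈ 6.561 m.
Far limit Df = s·(H − f)/(H − s) = 740 × (6561.3 − 28) / (6561.3 − 740) = 740 × 6533.3 / 5821.3 ≈ 830.51 mm ≈ 0.831 m.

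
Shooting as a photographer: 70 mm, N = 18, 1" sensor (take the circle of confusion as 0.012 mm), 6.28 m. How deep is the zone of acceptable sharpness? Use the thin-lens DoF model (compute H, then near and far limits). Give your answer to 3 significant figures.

Hyperfocal distance H = f²/(N·c) + f = 70²/(18 × 0.012) + 70 = 4900/0.216 + 70 ≈ 22755.2 mm ≈ 22.76 m.
Near limit Dn = s·(H − f)/(H + s − 2f) = 6280 × (22755.2 − 70) / (22755.2 + 6280 − 2 × 70) = 6280 × 22685.2 / 28895.2 ≈ 4930.3 mm.
Far limit Df = s·(H − f)/(H − s) = 6280 × (22755.2 − 70) / (22755.2 − 6280) = 6280 × 22685.2 / 16475.2 ≈ 8647.1 mm.
Depth of field = Df − Dn = 8647.1 − 4930.3 ≈ 3716.8 mm ≈ 3.72 m.

3.72 m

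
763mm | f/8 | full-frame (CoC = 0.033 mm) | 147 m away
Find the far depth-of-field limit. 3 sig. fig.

Hyperfocal distance H = f²/(N·c) + f = 763²/(8 × 0.033) + 763 = 582169/0.264 + 763 ≈ 2205948.6 mm ≈ 2206 m.
Far limit Df = s·(H − f)/(H − s) = 147000 × (2205948.6 − 763) / (2205948.6 − 147000) = 147000 × 2205185.6 / 2058948.6 ≈ 157441 mm ≈ 157 m.

157 m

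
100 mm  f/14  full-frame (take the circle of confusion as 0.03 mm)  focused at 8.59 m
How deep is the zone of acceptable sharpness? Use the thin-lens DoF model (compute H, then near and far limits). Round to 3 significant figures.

7.02 m

Hyperfocal distance H = f²/(N·c) + f = 100²/(14 × 0.03) + 100 = 10000/0.42 + 100 ≈ 23909.5 mm ≈ 23.91 m.
Near limit Dn = s·(H − f)/(H + s − 2f) = 8590 × (23909.5 − 100) / (23909.5 + 8590 − 2 × 100) = 8590 × 23809.5 / 32299.5 ≈ 6332.1 mm.
Far limit Df = s·(H − f)/(H − s) = 8590 × (23909.5 − 100) / (23909.5 − 8590) = 8590 × 23809.5 / 15319.5 ≈ 13350.5 mm.
Depth of field = Df − Dn = 13350.5 − 6332.1 ≈ 7018.4 mm ≈ 7.02 m.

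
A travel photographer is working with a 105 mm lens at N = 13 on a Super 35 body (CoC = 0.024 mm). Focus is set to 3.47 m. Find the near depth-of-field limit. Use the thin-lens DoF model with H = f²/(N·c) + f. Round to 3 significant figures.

3.17 m

Hyperfocal distance H = f²/(N·c) + f = 105²/(13 × 0.024) + 105 = 11025/0.312 + 105 ≈ 35441.5 mm ≈ 35.44 m.
Near limit Dn = s·(H − f)/(H + s − 2f) = 3470 × (35441.5 − 105) / (35441.5 + 3470 − 2 × 105) = 3470 × 35336.5 / 38701.5 ≈ 3168.3 mm ≈ 3.17 m.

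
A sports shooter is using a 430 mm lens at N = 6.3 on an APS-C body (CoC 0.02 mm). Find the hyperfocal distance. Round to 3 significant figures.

Hyperfocal distance H = f²/(N·c) + f = 430²/(6.3 × 0.02) + 430 = 184900/0.126 + 430 ≈ 1467890.3 mm ≈ 1470 m.

1470 m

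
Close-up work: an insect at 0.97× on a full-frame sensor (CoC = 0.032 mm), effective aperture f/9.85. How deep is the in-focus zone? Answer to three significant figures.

0.670 mm

At magnification m, DoF ≈ 2·N_eff·c/m² = 2 × 9.85 × 0.032 / 0.97² = 0.6304 / 0.9409 ≈ 0.67 mm.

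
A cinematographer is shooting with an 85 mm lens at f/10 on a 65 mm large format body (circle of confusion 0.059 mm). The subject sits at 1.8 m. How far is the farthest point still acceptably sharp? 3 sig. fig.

2.09 m

Hyperfocal distance H = f²/(N·c) + f = 85²/(10 × 0.059) + 85 = 7225/0.59 + 85 ≈ 12330.8 mm ≈ 12.33 m.
Far limit Df = s·(H − f)/(H − s) = 1800 × (12330.8 − 85) / (12330.8 − 1800) = 1800 × 12245.8 / 10530.8 ≈ 2093.1 mm ≈ 2.09 m.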